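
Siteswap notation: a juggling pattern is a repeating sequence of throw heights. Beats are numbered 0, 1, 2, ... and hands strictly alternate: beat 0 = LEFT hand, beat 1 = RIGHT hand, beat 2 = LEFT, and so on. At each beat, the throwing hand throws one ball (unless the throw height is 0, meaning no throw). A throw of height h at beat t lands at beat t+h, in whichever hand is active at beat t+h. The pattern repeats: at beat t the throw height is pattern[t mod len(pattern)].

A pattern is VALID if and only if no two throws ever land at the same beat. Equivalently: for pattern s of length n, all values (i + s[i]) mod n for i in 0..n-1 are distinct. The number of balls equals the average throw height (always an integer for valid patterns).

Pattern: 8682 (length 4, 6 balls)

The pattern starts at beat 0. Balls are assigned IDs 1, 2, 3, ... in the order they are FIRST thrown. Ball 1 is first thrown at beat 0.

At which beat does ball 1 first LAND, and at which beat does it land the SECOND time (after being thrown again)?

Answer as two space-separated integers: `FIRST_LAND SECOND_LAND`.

Answer: 8 16

Derivation:
Beat 0 (L): throw ball1 h=8 -> lands@8:L; in-air after throw: [b1@8:L]
Beat 1 (R): throw ball2 h=6 -> lands@7:R; in-air after throw: [b2@7:R b1@8:L]
Beat 2 (L): throw ball3 h=8 -> lands@10:L; in-air after throw: [b2@7:R b1@8:L b3@10:L]
Beat 3 (R): throw ball4 h=2 -> lands@5:R; in-air after throw: [b4@5:R b2@7:R b1@8:L b3@10:L]
Beat 4 (L): throw ball5 h=8 -> lands@12:L; in-air after throw: [b4@5:R b2@7:R b1@8:L b3@10:L b5@12:L]
Beat 5 (R): throw ball4 h=6 -> lands@11:R; in-air after throw: [b2@7:R b1@8:L b3@10:L b4@11:R b5@12:L]
Beat 6 (L): throw ball6 h=8 -> lands@14:L; in-air after throw: [b2@7:R b1@8:L b3@10:L b4@11:R b5@12:L b6@14:L]
Beat 7 (R): throw ball2 h=2 -> lands@9:R; in-air after throw: [b1@8:L b2@9:R b3@10:L b4@11:R b5@12:L b6@14:L]
Beat 8 (L): throw ball1 h=8 -> lands@16:L; in-air after throw: [b2@9:R b3@10:L b4@11:R b5@12:L b6@14:L b1@16:L]
Beat 9 (R): throw ball2 h=6 -> lands@15:R; in-air after throw: [b3@10:L b4@11:R b5@12:L b6@14:L b2@15:R b1@16:L]
Beat 10 (L): throw ball3 h=8 -> lands@18:L; in-air after throw: [b4@11:R b5@12:L b6@14:L b2@15:R b1@16:L b3@18:L]
Beat 11 (R): throw ball4 h=2 -> lands@13:R; in-air after throw: [b5@12:L b4@13:R b6@14:L b2@15:R b1@16:L b3@18:L]
Beat 12 (L): throw ball5 h=8 -> lands@20:L; in-air after throw: [b4@13:R b6@14:L b2@15:R b1@16:L b3@18:L b5@20:L]
Beat 13 (R): throw ball4 h=6 -> lands@19:R; in-air after throw: [b6@14:L b2@15:R b1@16:L b3@18:L b4@19:R b5@20:L]
Beat 14 (L): throw ball6 h=8 -> lands@22:L; in-air after throw: [b2@15:R b1@16:L b3@18:L b4@19:R b5@20:L b6@22:L]
Beat 15 (R): throw ball2 h=2 -> lands@17:R; in-air after throw: [b1@16:L b2@17:R b3@18:L b4@19:R b5@20:L b6@22:L]
Beat 16 (L): throw ball1 h=8 -> lands@24:L; in-air after throw: [b2@17:R b3@18:L b4@19:R b5@20:L b6@22:L b1@24:L]
Ball 1: thrown@0 h=8 -> first land @8; rethrown@8 h=8 -> second land @16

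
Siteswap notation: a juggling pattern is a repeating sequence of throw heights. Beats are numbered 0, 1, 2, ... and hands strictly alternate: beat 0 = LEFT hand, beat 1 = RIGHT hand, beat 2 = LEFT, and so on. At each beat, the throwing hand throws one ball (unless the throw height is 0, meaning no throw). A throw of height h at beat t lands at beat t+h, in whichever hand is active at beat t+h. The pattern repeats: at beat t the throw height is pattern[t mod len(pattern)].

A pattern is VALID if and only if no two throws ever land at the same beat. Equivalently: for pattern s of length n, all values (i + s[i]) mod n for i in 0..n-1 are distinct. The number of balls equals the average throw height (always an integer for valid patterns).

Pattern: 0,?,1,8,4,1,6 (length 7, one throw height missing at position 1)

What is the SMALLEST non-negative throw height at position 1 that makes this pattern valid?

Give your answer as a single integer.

i=0: (0 + 0) mod 7 = 0
i=1: s[i]=? (unknown)
i=2: (2 + 1) mod 7 = 3
i=3: (3 + 8) mod 7 = 4
i=4: (4 + 4) mod 7 = 1
i=5: (5 + 1) mod 7 = 6
i=6: (6 + 6) mod 7 = 5
Known residues: [0, 1, 3, 4, 5, 6]; need a permutation of 0..6, so missing residue r = 2
Need (1 + s) mod 7 = 2; smallest s = (2 - 1) mod 7 = 1

Answer: 1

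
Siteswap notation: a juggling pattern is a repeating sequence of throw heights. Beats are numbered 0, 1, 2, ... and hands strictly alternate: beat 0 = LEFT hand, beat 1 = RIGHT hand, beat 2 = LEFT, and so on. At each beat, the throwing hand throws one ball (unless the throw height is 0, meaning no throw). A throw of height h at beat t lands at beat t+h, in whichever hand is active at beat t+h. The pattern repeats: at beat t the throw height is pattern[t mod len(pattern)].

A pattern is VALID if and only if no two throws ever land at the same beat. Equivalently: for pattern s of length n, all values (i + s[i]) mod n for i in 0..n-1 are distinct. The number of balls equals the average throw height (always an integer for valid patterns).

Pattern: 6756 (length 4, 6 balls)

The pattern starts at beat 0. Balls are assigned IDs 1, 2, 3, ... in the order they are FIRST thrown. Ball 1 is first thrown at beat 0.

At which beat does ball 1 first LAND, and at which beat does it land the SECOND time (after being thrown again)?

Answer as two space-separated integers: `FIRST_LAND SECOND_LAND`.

Beat 0 (L): throw ball1 h=6 -> lands@6:L; in-air after throw: [b1@6:L]
Beat 1 (R): throw ball2 h=7 -> lands@8:L; in-air after throw: [b1@6:L b2@8:L]
Beat 2 (L): throw ball3 h=5 -> lands@7:R; in-air after throw: [b1@6:L b3@7:R b2@8:L]
Beat 3 (R): throw ball4 h=6 -> lands@9:R; in-air after throw: [b1@6:L b3@7:R b2@8:L b4@9:R]
Beat 4 (L): throw ball5 h=6 -> lands@10:L; in-air after throw: [b1@6:L b3@7:R b2@8:L b4@9:R b5@10:L]
Beat 5 (R): throw ball6 h=7 -> lands@12:L; in-air after throw: [b1@6:L b3@7:R b2@8:L b4@9:R b5@10:L b6@12:L]
Beat 6 (L): throw ball1 h=5 -> lands@11:R; in-air after throw: [b3@7:R b2@8:L b4@9:R b5@10:L b1@11:R b6@12:L]
Beat 7 (R): throw ball3 h=6 -> lands@13:R; in-air after throw: [b2@8:L b4@9:R b5@10:L b1@11:R b6@12:L b3@13:R]
Beat 8 (L): throw ball2 h=6 -> lands@14:L; in-air after throw: [b4@9:R b5@10:L b1@11:R b6@12:L b3@13:R b2@14:L]
Beat 9 (R): throw ball4 h=7 -> lands@16:L; in-air after throw: [b5@10:L b1@11:R b6@12:L b3@13:R b2@14:L b4@16:L]
Beat 10 (L): throw ball5 h=5 -> lands@15:R; in-air after throw: [b1@11:R b6@12:L b3@13:R b2@14:L b5@15:R b4@16:L]
Beat 11 (R): throw ball1 h=6 -> lands@17:R; in-air after throw: [b6@12:L b3@13:R b2@14:L b5@15:R b4@16:L b1@17:R]
Ball 1: thrown@0 h=6 -> first land @6; rethrown@6 h=5 -> second land @11

Answer: 6 11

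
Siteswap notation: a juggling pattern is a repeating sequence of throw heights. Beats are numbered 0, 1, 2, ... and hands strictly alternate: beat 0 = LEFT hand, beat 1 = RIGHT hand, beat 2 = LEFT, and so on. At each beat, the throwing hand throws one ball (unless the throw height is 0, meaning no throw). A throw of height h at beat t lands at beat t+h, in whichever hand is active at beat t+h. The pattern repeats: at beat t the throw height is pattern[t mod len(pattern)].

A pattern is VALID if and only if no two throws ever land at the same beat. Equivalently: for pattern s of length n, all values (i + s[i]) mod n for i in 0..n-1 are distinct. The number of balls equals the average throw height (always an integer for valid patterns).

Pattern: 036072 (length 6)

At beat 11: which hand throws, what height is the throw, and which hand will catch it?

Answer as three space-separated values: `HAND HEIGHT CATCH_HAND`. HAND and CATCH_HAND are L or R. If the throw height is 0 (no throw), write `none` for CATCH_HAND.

Answer: R 2 R

Derivation:
Beat 11: 11 mod 2 = 1, so hand = R
Throw height = pattern[11 mod 6] = pattern[5] = 2
Lands at beat 11+2=13, 13 mod 2 = 1, so catch hand = R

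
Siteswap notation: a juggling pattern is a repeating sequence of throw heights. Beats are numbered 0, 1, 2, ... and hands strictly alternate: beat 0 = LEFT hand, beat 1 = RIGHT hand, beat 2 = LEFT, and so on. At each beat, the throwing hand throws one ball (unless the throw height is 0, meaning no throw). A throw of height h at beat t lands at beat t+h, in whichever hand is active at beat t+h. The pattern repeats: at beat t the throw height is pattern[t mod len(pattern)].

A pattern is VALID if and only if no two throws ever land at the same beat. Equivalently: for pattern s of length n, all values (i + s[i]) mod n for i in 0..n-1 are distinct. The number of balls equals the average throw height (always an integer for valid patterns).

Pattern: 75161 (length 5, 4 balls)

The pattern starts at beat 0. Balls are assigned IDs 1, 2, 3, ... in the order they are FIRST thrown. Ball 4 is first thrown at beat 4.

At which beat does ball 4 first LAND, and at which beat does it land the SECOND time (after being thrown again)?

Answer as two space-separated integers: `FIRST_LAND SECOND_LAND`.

Beat 0 (L): throw ball1 h=7 -> lands@7:R; in-air after throw: [b1@7:R]
Beat 1 (R): throw ball2 h=5 -> lands@6:L; in-air after throw: [b2@6:L b1@7:R]
Beat 2 (L): throw ball3 h=1 -> lands@3:R; in-air after throw: [b3@3:R b2@6:L b1@7:R]
Beat 3 (R): throw ball3 h=6 -> lands@9:R; in-air after throw: [b2@6:L b1@7:R b3@9:R]
Beat 4 (L): throw ball4 h=1 -> lands@5:R; in-air after throw: [b4@5:R b2@6:L b1@7:R b3@9:R]
Beat 5 (R): throw ball4 h=7 -> lands@12:L; in-air after throw: [b2@6:L b1@7:R b3@9:R b4@12:L]
Beat 6 (L): throw ball2 h=5 -> lands@11:R; in-air after throw: [b1@7:R b3@9:R b2@11:R b4@12:L]
Beat 7 (R): throw ball1 h=1 -> lands@8:L; in-air after throw: [b1@8:L b3@9:R b2@11:R b4@12:L]
Beat 8 (L): throw ball1 h=6 -> lands@14:L; in-air after throw: [b3@9:R b2@11:R b4@12:L b1@14:L]
Beat 9 (R): throw ball3 h=1 -> lands@10:L; in-air after throw: [b3@10:L b2@11:R b4@12:L b1@14:L]
Beat 10 (L): throw ball3 h=7 -> lands@17:R; in-air after throw: [b2@11:R b4@12:L b1@14:L b3@17:R]
Beat 11 (R): throw ball2 h=5 -> lands@16:L; in-air after throw: [b4@12:L b1@14:L b2@16:L b3@17:R]
Beat 12 (L): throw ball4 h=1 -> lands@13:R; in-air after throw: [b4@13:R b1@14:L b2@16:L b3@17:R]
Ball 4: thrown@4 h=1 -> first land @5; rethrown@5 h=7 -> second land @12

Answer: 5 12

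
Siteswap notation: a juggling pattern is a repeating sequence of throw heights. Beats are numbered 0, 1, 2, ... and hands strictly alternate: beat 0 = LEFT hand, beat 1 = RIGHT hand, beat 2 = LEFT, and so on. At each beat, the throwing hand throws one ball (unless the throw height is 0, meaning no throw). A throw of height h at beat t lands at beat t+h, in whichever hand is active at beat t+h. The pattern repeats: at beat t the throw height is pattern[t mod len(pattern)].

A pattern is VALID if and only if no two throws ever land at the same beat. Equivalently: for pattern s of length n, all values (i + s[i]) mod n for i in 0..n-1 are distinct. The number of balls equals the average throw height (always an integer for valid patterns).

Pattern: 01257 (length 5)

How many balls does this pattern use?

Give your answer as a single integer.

Pattern = [0, 1, 2, 5, 7], length n = 5
  position 0: throw height = 0, running sum = 0
  position 1: throw height = 1, running sum = 1
  position 2: throw height = 2, running sum = 3
  position 3: throw height = 5, running sum = 8
  position 4: throw height = 7, running sum = 15
Total sum = 15; balls = sum / n = 15 / 5 = 3

Answer: 3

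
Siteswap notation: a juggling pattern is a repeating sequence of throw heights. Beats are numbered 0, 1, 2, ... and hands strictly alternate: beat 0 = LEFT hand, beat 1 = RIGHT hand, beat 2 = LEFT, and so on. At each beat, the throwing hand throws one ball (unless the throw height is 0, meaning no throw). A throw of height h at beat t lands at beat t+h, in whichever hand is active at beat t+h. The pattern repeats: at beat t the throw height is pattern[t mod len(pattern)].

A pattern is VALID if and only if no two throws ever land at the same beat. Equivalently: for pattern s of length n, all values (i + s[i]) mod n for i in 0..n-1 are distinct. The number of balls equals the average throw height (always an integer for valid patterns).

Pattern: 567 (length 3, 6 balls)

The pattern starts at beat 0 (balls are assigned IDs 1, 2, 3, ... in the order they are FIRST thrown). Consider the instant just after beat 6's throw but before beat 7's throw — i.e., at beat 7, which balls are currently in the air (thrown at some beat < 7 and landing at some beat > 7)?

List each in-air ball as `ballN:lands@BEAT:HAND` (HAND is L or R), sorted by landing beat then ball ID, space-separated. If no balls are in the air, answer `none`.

Beat 0 (L): throw ball1 h=5 -> lands@5:R; in-air after throw: [b1@5:R]
Beat 1 (R): throw ball2 h=6 -> lands@7:R; in-air after throw: [b1@5:R b2@7:R]
Beat 2 (L): throw ball3 h=7 -> lands@9:R; in-air after throw: [b1@5:R b2@7:R b3@9:R]
Beat 3 (R): throw ball4 h=5 -> lands@8:L; in-air after throw: [b1@5:R b2@7:R b4@8:L b3@9:R]
Beat 4 (L): throw ball5 h=6 -> lands@10:L; in-air after throw: [b1@5:R b2@7:R b4@8:L b3@9:R b5@10:L]
Beat 5 (R): throw ball1 h=7 -> lands@12:L; in-air after throw: [b2@7:R b4@8:L b3@9:R b5@10:L b1@12:L]
Beat 6 (L): throw ball6 h=5 -> lands@11:R; in-air after throw: [b2@7:R b4@8:L b3@9:R b5@10:L b6@11:R b1@12:L]
Beat 7 (R): throw ball2 h=6 -> lands@13:R; in-air after throw: [b4@8:L b3@9:R b5@10:L b6@11:R b1@12:L b2@13:R]

Answer: ball4:lands@8:L ball3:lands@9:R ball5:lands@10:L ball6:lands@11:R ball1:lands@12:L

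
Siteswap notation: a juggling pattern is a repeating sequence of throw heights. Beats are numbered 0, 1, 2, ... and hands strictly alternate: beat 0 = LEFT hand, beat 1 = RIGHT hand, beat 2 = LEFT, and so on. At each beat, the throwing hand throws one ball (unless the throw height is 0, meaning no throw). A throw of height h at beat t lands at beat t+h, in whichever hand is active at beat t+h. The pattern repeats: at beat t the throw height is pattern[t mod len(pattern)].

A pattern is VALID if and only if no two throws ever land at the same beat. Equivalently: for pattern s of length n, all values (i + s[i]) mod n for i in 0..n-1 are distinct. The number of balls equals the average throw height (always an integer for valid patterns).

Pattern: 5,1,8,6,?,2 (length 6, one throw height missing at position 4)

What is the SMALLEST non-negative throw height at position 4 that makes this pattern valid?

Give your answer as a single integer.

i=0: (0 + 5) mod 6 = 5
i=1: (1 + 1) mod 6 = 2
i=2: (2 + 8) mod 6 = 4
i=3: (3 + 6) mod 6 = 3
i=4: s[i]=? (unknown)
i=5: (5 + 2) mod 6 = 1
Known residues: [1, 2, 3, 4, 5]; need a permutation of 0..5, so missing residue r = 0
Need (4 + s) mod 6 = 0; smallest s = (0 - 4) mod 6 = 2

Answer: 2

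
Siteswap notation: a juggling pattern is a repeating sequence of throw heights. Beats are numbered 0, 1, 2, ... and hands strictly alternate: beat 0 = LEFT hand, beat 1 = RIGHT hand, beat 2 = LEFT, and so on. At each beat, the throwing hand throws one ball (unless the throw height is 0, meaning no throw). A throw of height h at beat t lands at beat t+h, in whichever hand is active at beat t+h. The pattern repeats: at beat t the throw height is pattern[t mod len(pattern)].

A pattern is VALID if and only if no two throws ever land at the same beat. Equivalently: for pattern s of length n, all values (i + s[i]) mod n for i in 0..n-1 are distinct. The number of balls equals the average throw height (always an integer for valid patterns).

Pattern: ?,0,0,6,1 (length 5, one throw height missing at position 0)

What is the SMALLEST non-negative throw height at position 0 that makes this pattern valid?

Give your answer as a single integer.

Answer: 3

Derivation:
i=0: s[i]=? (unknown)
i=1: (1 + 0) mod 5 = 1
i=2: (2 + 0) mod 5 = 2
i=3: (3 + 6) mod 5 = 4
i=4: (4 + 1) mod 5 = 0
Known residues: [0, 1, 2, 4]; need a permutation of 0..4, so missing residue r = 3
Need (0 + s) mod 5 = 3; smallest s = (3 - 0) mod 5 = 3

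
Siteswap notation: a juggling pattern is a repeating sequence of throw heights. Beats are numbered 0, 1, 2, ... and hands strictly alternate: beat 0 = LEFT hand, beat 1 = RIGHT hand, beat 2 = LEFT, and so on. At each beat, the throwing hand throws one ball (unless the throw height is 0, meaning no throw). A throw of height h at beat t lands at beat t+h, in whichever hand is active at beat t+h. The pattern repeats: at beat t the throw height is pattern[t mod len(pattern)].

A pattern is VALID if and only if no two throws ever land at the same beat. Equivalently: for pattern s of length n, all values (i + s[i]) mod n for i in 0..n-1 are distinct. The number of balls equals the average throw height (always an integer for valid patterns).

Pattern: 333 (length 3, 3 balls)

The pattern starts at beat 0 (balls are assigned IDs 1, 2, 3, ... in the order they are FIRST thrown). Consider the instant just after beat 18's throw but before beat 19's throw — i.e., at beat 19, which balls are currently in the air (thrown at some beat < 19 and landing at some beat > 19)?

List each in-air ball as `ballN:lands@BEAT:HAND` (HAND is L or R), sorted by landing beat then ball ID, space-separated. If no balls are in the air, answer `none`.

Beat 0 (L): throw ball1 h=3 -> lands@3:R; in-air after throw: [b1@3:R]
Beat 1 (R): throw ball2 h=3 -> lands@4:L; in-air after throw: [b1@3:R b2@4:L]
Beat 2 (L): throw ball3 h=3 -> lands@5:R; in-air after throw: [b1@3:R b2@4:L b3@5:R]
Beat 3 (R): throw ball1 h=3 -> lands@6:L; in-air after throw: [b2@4:L b3@5:R b1@6:L]
Beat 4 (L): throw ball2 h=3 -> lands@7:R; in-air after throw: [b3@5:R b1@6:L b2@7:R]
Beat 5 (R): throw ball3 h=3 -> lands@8:L; in-air after throw: [b1@6:L b2@7:R b3@8:L]
Beat 6 (L): throw ball1 h=3 -> lands@9:R; in-air after throw: [b2@7:R b3@8:L b1@9:R]
Beat 7 (R): throw ball2 h=3 -> lands@10:L; in-air after throw: [b3@8:L b1@9:R b2@10:L]
Beat 8 (L): throw ball3 h=3 -> lands@11:R; in-air after throw: [b1@9:R b2@10:L b3@11:R]
Beat 9 (R): throw ball1 h=3 -> lands@12:L; in-air after throw: [b2@10:L b3@11:R b1@12:L]
Beat 10 (L): throw ball2 h=3 -> lands@13:R; in-air after throw: [b3@11:R b1@12:L b2@13:R]
Beat 11 (R): throw ball3 h=3 -> lands@14:L; in-air after throw: [b1@12:L b2@13:R b3@14:L]
Beat 12 (L): throw ball1 h=3 -> lands@15:R; in-air after throw: [b2@13:R b3@14:L b1@15:R]
Beat 13 (R): throw ball2 h=3 -> lands@16:L; in-air after throw: [b3@14:L b1@15:R b2@16:L]
Beat 14 (L): throw ball3 h=3 -> lands@17:R; in-air after throw: [b1@15:R b2@16:L b3@17:R]
Beat 15 (R): throw ball1 h=3 -> lands@18:L; in-air after throw: [b2@16:L b3@17:R b1@18:L]
Beat 16 (L): throw ball2 h=3 -> lands@19:R; in-air after throw: [b3@17:R b1@18:L b2@19:R]
Beat 17 (R): throw ball3 h=3 -> lands@20:L; in-air after throw: [b1@18:L b2@19:R b3@20:L]
Beat 18 (L): throw ball1 h=3 -> lands@21:R; in-air after throw: [b2@19:R b3@20:L b1@21:R]
Beat 19 (R): throw ball2 h=3 -> lands@22:L; in-air after throw: [b3@20:L b1@21:R b2@22:L]

Answer: ball3:lands@20:L ball1:lands@21:R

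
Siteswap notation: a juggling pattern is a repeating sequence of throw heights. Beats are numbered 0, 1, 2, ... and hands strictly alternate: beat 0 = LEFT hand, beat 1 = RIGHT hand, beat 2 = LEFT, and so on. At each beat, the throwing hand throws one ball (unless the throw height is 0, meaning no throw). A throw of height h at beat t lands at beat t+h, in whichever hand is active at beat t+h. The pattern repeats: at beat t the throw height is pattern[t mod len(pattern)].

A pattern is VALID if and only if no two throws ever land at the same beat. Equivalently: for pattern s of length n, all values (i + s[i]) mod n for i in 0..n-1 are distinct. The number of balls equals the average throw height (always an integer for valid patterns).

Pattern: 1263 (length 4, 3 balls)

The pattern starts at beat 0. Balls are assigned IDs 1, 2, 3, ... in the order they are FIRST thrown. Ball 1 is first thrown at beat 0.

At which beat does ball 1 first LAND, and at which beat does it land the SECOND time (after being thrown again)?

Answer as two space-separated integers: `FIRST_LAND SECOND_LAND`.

Beat 0 (L): throw ball1 h=1 -> lands@1:R; in-air after throw: [b1@1:R]
Beat 1 (R): throw ball1 h=2 -> lands@3:R; in-air after throw: [b1@3:R]
Beat 2 (L): throw ball2 h=6 -> lands@8:L; in-air after throw: [b1@3:R b2@8:L]
Beat 3 (R): throw ball1 h=3 -> lands@6:L; in-air after throw: [b1@6:L b2@8:L]
Ball 1: thrown@0 h=1 -> first land @1; rethrown@1 h=2 -> second land @3

Answer: 1 3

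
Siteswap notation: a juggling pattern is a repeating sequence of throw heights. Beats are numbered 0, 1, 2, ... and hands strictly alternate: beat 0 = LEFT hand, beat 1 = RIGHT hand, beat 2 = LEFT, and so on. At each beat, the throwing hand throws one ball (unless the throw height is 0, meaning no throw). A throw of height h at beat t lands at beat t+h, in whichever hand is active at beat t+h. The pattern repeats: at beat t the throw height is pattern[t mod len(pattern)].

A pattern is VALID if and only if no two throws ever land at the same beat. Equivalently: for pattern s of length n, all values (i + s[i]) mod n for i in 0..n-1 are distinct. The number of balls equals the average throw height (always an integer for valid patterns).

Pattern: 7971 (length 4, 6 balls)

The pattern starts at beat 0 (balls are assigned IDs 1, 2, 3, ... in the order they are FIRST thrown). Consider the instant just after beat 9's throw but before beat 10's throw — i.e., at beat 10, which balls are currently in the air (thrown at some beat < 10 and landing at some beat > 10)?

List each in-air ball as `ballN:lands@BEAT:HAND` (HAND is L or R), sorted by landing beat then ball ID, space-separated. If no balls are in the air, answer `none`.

Beat 0 (L): throw ball1 h=7 -> lands@7:R; in-air after throw: [b1@7:R]
Beat 1 (R): throw ball2 h=9 -> lands@10:L; in-air after throw: [b1@7:R b2@10:L]
Beat 2 (L): throw ball3 h=7 -> lands@9:R; in-air after throw: [b1@7:R b3@9:R b2@10:L]
Beat 3 (R): throw ball4 h=1 -> lands@4:L; in-air after throw: [b4@4:L b1@7:R b3@9:R b2@10:L]
Beat 4 (L): throw ball4 h=7 -> lands@11:R; in-air after throw: [b1@7:R b3@9:R b2@10:L b4@11:R]
Beat 5 (R): throw ball5 h=9 -> lands@14:L; in-air after throw: [b1@7:R b3@9:R b2@10:L b4@11:R b5@14:L]
Beat 6 (L): throw ball6 h=7 -> lands@13:R; in-air after throw: [b1@7:R b3@9:R b2@10:L b4@11:R b6@13:R b5@14:L]
Beat 7 (R): throw ball1 h=1 -> lands@8:L; in-air after throw: [b1@8:L b3@9:R b2@10:L b4@11:R b6@13:R b5@14:L]
Beat 8 (L): throw ball1 h=7 -> lands@15:R; in-air after throw: [b3@9:R b2@10:L b4@11:R b6@13:R b5@14:L b1@15:R]
Beat 9 (R): throw ball3 h=9 -> lands@18:L; in-air after throw: [b2@10:L b4@11:R b6@13:R b5@14:L b1@15:R b3@18:L]
Beat 10 (L): throw ball2 h=7 -> lands@17:R; in-air after throw: [b4@11:R b6@13:R b5@14:L b1@15:R b2@17:R b3@18:L]

Answer: ball4:lands@11:R ball6:lands@13:R ball5:lands@14:L ball1:lands@15:R ball3:lands@18:L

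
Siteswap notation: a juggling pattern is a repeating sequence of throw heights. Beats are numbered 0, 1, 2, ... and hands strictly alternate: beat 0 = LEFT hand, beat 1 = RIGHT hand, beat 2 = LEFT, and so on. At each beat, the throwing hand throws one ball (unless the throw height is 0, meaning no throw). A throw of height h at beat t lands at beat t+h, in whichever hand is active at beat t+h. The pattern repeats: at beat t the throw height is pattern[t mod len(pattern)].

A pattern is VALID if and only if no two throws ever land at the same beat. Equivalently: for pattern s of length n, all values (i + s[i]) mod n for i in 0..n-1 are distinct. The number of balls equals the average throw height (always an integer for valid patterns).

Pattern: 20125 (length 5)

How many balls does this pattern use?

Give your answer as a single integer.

Pattern = [2, 0, 1, 2, 5], length n = 5
  position 0: throw height = 2, running sum = 2
  position 1: throw height = 0, running sum = 2
  position 2: throw height = 1, running sum = 3
  position 3: throw height = 2, running sum = 5
  position 4: throw height = 5, running sum = 10
Total sum = 10; balls = sum / n = 10 / 5 = 2

Answer: 2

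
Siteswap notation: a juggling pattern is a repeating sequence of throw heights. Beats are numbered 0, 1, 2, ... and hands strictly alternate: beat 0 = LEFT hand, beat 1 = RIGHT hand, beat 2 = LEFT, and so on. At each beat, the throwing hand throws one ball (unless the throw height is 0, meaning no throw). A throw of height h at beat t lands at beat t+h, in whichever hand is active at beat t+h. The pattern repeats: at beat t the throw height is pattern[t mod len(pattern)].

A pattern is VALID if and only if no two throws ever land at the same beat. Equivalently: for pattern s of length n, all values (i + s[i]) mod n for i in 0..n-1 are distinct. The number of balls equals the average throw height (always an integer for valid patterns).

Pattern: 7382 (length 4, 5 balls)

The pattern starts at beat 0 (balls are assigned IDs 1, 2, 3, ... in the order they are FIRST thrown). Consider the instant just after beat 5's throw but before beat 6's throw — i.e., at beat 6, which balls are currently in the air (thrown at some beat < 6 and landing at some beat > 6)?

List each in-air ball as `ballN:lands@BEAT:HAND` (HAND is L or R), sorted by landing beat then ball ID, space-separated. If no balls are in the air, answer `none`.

Answer: ball1:lands@7:R ball4:lands@8:L ball3:lands@10:L ball2:lands@11:R

Derivation:
Beat 0 (L): throw ball1 h=7 -> lands@7:R; in-air after throw: [b1@7:R]
Beat 1 (R): throw ball2 h=3 -> lands@4:L; in-air after throw: [b2@4:L b1@7:R]
Beat 2 (L): throw ball3 h=8 -> lands@10:L; in-air after throw: [b2@4:L b1@7:R b3@10:L]
Beat 3 (R): throw ball4 h=2 -> lands@5:R; in-air after throw: [b2@4:L b4@5:R b1@7:R b3@10:L]
Beat 4 (L): throw ball2 h=7 -> lands@11:R; in-air after throw: [b4@5:R b1@7:R b3@10:L b2@11:R]
Beat 5 (R): throw ball4 h=3 -> lands@8:L; in-air after throw: [b1@7:R b4@8:L b3@10:L b2@11:R]
Beat 6 (L): throw ball5 h=8 -> lands@14:L; in-air after throw: [b1@7:R b4@8:L b3@10:L b2@11:R b5@14:L]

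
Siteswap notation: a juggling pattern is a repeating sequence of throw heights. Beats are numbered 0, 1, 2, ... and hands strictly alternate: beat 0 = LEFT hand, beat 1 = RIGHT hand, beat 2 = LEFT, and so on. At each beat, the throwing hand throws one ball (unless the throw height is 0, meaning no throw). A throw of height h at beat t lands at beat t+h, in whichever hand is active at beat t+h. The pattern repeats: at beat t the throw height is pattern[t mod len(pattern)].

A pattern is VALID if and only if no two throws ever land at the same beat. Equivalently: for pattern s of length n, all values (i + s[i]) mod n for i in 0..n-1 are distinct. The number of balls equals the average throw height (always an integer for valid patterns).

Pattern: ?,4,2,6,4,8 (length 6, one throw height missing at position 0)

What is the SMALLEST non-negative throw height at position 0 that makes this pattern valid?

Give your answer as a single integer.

i=0: s[i]=? (unknown)
i=1: (1 + 4) mod 6 = 5
i=2: (2 + 2) mod 6 = 4
i=3: (3 + 6) mod 6 = 3
i=4: (4 + 4) mod 6 = 2
i=5: (5 + 8) mod 6 = 1
Known residues: [1, 2, 3, 4, 5]; need a permutation of 0..5, so missing residue r = 0
Need (0 + s) mod 6 = 0; smallest s = (0 - 0) mod 6 = 0

Answer: 0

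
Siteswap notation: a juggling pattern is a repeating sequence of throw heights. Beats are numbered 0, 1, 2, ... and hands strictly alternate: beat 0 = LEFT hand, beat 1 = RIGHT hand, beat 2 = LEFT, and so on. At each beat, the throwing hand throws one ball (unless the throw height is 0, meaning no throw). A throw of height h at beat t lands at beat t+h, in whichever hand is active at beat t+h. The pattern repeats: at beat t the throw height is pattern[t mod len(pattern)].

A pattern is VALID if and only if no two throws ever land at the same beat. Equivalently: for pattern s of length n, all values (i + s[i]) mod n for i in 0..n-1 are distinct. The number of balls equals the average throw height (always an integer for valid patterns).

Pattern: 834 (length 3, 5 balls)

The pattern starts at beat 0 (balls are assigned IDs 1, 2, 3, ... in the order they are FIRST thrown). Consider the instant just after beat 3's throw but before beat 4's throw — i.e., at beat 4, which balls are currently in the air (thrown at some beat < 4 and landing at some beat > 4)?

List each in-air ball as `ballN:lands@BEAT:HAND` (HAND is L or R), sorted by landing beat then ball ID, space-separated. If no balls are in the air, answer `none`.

Answer: ball3:lands@6:L ball1:lands@8:L ball4:lands@11:R

Derivation:
Beat 0 (L): throw ball1 h=8 -> lands@8:L; in-air after throw: [b1@8:L]
Beat 1 (R): throw ball2 h=3 -> lands@4:L; in-air after throw: [b2@4:L b1@8:L]
Beat 2 (L): throw ball3 h=4 -> lands@6:L; in-air after throw: [b2@4:L b3@6:L b1@8:L]
Beat 3 (R): throw ball4 h=8 -> lands@11:R; in-air after throw: [b2@4:L b3@6:L b1@8:L b4@11:R]
Beat 4 (L): throw ball2 h=3 -> lands@7:R; in-air after throw: [b3@6:L b2@7:R b1@8:L b4@11:R]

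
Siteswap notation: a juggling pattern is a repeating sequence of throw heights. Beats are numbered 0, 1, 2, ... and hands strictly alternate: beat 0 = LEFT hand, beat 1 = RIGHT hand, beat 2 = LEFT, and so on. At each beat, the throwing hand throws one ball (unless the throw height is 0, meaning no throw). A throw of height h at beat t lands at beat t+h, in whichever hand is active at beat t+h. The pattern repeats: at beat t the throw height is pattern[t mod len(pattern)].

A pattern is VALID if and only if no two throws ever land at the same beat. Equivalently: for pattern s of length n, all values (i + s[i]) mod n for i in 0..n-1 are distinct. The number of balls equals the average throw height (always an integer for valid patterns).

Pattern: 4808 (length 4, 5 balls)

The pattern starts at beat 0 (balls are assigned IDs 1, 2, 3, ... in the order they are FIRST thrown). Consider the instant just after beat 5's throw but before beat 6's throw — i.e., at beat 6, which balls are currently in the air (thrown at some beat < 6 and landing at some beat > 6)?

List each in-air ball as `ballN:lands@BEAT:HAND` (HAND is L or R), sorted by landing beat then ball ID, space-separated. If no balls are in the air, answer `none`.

Answer: ball1:lands@8:L ball2:lands@9:R ball3:lands@11:R ball4:lands@13:R

Derivation:
Beat 0 (L): throw ball1 h=4 -> lands@4:L; in-air after throw: [b1@4:L]
Beat 1 (R): throw ball2 h=8 -> lands@9:R; in-air after throw: [b1@4:L b2@9:R]
Beat 3 (R): throw ball3 h=8 -> lands@11:R; in-air after throw: [b1@4:L b2@9:R b3@11:R]
Beat 4 (L): throw ball1 h=4 -> lands@8:L; in-air after throw: [b1@8:L b2@9:R b3@11:R]
Beat 5 (R): throw ball4 h=8 -> lands@13:R; in-air after throw: [b1@8:L b2@9:R b3@11:R b4@13:R]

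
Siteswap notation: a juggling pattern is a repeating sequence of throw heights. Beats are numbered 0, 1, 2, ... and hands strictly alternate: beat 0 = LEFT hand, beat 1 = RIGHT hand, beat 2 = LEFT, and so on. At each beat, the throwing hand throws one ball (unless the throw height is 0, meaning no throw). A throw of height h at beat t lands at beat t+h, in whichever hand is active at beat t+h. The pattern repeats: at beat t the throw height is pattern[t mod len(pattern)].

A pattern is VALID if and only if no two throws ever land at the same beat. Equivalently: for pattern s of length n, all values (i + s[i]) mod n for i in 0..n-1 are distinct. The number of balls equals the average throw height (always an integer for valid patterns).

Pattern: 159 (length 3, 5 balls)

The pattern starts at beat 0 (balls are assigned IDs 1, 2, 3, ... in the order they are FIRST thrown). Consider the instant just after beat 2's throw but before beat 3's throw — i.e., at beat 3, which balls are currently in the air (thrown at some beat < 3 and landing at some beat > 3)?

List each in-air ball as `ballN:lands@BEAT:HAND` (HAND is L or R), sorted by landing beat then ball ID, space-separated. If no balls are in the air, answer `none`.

Answer: ball1:lands@6:L ball2:lands@11:R

Derivation:
Beat 0 (L): throw ball1 h=1 -> lands@1:R; in-air after throw: [b1@1:R]
Beat 1 (R): throw ball1 h=5 -> lands@6:L; in-air after throw: [b1@6:L]
Beat 2 (L): throw ball2 h=9 -> lands@11:R; in-air after throw: [b1@6:L b2@11:R]
Beat 3 (R): throw ball3 h=1 -> lands@4:L; in-air after throw: [b3@4:L b1@6:L b2@11:R]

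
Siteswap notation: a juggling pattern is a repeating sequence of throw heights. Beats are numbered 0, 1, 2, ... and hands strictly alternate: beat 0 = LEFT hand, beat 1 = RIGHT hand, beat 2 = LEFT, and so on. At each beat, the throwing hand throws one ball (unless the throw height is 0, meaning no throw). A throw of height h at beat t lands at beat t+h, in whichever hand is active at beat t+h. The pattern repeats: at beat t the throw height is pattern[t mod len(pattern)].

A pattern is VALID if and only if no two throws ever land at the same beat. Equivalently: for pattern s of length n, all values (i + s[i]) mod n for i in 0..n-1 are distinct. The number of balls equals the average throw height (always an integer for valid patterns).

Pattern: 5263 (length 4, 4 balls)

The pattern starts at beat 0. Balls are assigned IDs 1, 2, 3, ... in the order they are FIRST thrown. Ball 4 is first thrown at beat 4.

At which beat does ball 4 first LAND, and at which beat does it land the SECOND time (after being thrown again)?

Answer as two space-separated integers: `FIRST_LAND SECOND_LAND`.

Beat 0 (L): throw ball1 h=5 -> lands@5:R; in-air after throw: [b1@5:R]
Beat 1 (R): throw ball2 h=2 -> lands@3:R; in-air after throw: [b2@3:R b1@5:R]
Beat 2 (L): throw ball3 h=6 -> lands@8:L; in-air after throw: [b2@3:R b1@5:R b3@8:L]
Beat 3 (R): throw ball2 h=3 -> lands@6:L; in-air after throw: [b1@5:R b2@6:L b3@8:L]
Beat 4 (L): throw ball4 h=5 -> lands@9:R; in-air after throw: [b1@5:R b2@6:L b3@8:L b4@9:R]
Beat 5 (R): throw ball1 h=2 -> lands@7:R; in-air after throw: [b2@6:L b1@7:R b3@8:L b4@9:R]
Beat 6 (L): throw ball2 h=6 -> lands@12:L; in-air after throw: [b1@7:R b3@8:L b4@9:R b2@12:L]
Beat 7 (R): throw ball1 h=3 -> lands@10:L; in-air after throw: [b3@8:L b4@9:R b1@10:L b2@12:L]
Beat 8 (L): throw ball3 h=5 -> lands@13:R; in-air after throw: [b4@9:R b1@10:L b2@12:L b3@13:R]
Beat 9 (R): throw ball4 h=2 -> lands@11:R; in-air after throw: [b1@10:L b4@11:R b2@12:L b3@13:R]
Beat 10 (L): throw ball1 h=6 -> lands@16:L; in-air after throw: [b4@11:R b2@12:L b3@13:R b1@16:L]
Beat 11 (R): throw ball4 h=3 -> lands@14:L; in-air after throw: [b2@12:L b3@13:R b4@14:L b1@16:L]
Ball 4: thrown@4 h=5 -> first land @9; rethrown@9 h=2 -> second land @11

Answer: 9 11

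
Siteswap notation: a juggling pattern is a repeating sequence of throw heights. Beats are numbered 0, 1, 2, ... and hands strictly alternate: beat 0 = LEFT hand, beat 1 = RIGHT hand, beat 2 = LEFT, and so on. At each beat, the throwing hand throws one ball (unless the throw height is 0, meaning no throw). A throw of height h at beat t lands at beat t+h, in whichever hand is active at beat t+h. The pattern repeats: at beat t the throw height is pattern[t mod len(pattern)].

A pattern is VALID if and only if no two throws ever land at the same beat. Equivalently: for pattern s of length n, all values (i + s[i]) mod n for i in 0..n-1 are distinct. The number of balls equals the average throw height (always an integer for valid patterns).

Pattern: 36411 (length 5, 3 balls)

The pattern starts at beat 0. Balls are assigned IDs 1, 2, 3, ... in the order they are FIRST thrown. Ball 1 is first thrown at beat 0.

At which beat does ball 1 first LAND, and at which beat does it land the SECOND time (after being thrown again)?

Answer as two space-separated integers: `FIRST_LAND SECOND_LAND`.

Beat 0 (L): throw ball1 h=3 -> lands@3:R; in-air after throw: [b1@3:R]
Beat 1 (R): throw ball2 h=6 -> lands@7:R; in-air after throw: [b1@3:R b2@7:R]
Beat 2 (L): throw ball3 h=4 -> lands@6:L; in-air after throw: [b1@3:R b3@6:L b2@7:R]
Beat 3 (R): throw ball1 h=1 -> lands@4:L; in-air after throw: [b1@4:L b3@6:L b2@7:R]
Beat 4 (L): throw ball1 h=1 -> lands@5:R; in-air after throw: [b1@5:R b3@6:L b2@7:R]
Ball 1: thrown@0 h=3 -> first land @3; rethrown@3 h=1 -> second land @4

Answer: 3 4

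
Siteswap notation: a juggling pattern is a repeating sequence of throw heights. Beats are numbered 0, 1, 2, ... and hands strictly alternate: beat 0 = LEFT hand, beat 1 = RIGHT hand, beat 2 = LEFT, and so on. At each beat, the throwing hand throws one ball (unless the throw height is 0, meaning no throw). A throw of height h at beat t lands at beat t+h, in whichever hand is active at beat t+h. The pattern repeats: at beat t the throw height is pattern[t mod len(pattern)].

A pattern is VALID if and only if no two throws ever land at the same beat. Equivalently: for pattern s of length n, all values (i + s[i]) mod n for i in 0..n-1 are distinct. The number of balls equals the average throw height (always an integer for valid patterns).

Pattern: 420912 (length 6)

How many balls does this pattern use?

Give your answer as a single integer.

Answer: 3

Derivation:
Pattern = [4, 2, 0, 9, 1, 2], length n = 6
  position 0: throw height = 4, running sum = 4
  position 1: throw height = 2, running sum = 6
  position 2: throw height = 0, running sum = 6
  position 3: throw height = 9, running sum = 15
  position 4: throw height = 1, running sum = 16
  position 5: throw height = 2, running sum = 18
Total sum = 18; balls = sum / n = 18 / 6 = 3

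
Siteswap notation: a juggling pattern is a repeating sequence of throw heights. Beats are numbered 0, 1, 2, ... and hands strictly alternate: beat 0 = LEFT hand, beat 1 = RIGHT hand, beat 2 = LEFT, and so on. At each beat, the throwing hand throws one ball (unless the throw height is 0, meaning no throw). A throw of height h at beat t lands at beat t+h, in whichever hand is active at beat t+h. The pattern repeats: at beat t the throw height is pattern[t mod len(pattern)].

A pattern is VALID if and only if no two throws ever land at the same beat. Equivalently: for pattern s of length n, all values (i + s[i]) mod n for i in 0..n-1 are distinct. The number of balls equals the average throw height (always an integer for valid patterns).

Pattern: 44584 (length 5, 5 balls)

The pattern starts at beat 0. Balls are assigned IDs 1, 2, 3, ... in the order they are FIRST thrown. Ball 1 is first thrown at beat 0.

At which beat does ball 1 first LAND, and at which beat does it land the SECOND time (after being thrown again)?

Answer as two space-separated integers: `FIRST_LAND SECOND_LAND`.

Answer: 4 8

Derivation:
Beat 0 (L): throw ball1 h=4 -> lands@4:L; in-air after throw: [b1@4:L]
Beat 1 (R): throw ball2 h=4 -> lands@5:R; in-air after throw: [b1@4:L b2@5:R]
Beat 2 (L): throw ball3 h=5 -> lands@7:R; in-air after throw: [b1@4:L b2@5:R b3@7:R]
Beat 3 (R): throw ball4 h=8 -> lands@11:R; in-air after throw: [b1@4:L b2@5:R b3@7:R b4@11:R]
Beat 4 (L): throw ball1 h=4 -> lands@8:L; in-air after throw: [b2@5:R b3@7:R b1@8:L b4@11:R]
Beat 5 (R): throw ball2 h=4 -> lands@9:R; in-air after throw: [b3@7:R b1@8:L b2@9:R b4@11:R]
Beat 6 (L): throw ball5 h=4 -> lands@10:L; in-air after throw: [b3@7:R b1@8:L b2@9:R b5@10:L b4@11:R]
Beat 7 (R): throw ball3 h=5 -> lands@12:L; in-air after throw: [b1@8:L b2@9:R b5@10:L b4@11:R b3@12:L]
Beat 8 (L): throw ball1 h=8 -> lands@16:L; in-air after throw: [b2@9:R b5@10:L b4@11:R b3@12:L b1@16:L]
Ball 1: thrown@0 h=4 -> first land @4; rethrown@4 h=4 -> second land @8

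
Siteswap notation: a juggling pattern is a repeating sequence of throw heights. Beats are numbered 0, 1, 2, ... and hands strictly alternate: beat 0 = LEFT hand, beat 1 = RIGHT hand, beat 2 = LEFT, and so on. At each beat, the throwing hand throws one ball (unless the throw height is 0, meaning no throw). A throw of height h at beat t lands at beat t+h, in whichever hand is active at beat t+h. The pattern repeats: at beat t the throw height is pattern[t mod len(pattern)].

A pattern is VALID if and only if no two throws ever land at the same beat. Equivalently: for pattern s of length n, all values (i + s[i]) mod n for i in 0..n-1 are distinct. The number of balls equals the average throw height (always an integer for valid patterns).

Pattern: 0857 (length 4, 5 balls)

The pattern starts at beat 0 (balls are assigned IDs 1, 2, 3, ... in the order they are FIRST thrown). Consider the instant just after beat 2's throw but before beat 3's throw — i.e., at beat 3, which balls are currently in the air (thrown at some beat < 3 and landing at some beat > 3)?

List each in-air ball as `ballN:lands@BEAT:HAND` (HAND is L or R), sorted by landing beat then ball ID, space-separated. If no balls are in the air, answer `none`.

Answer: ball2:lands@7:R ball1:lands@9:R

Derivation:
Beat 1 (R): throw ball1 h=8 -> lands@9:R; in-air after throw: [b1@9:R]
Beat 2 (L): throw ball2 h=5 -> lands@7:R; in-air after throw: [b2@7:R b1@9:R]
Beat 3 (R): throw ball3 h=7 -> lands@10:L; in-air after throw: [b2@7:R b1@9:R b3@10:L]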